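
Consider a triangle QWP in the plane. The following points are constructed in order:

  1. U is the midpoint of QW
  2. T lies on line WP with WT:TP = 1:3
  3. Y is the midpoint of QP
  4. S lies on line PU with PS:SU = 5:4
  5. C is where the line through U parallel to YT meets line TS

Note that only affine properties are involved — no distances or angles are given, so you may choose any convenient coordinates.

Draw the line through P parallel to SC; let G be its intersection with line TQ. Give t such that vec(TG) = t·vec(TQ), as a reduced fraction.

Work in coordinates with Q = (0, 0), W = (1, 0), P = (0, 1).
1. U is the midpoint of QW ⇒ U = (1/2, 0)
2. T lies on line WP with WT:TP = 1:3 ⇒ T = (3/4, 1/4)
3. Y is the midpoint of QP ⇒ Y = (0, 1/2)
4. S lies on line PU with PS:SU = 5:4 ⇒ S = (5/18, 4/9)
5. C is where the line through U parallel to YT meets line TS ⇒ C = (5, -3/2)
through P parallel to SC: direction (85/18, -35/18); meets TQ at G = (51/38, 17/38)
G = T + t·(Q−T) with t = -15/19

t = -15/19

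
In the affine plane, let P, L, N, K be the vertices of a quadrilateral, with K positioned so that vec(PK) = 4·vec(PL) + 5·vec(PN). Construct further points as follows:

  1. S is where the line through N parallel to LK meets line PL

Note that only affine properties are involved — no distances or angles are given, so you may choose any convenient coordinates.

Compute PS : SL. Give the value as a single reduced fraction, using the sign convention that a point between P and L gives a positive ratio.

Set P = (0, 0), L = (1, 0), N = (0, 1), K = (4, 5); any affine frame gives the same invariant.
1. S is where the line through N parallel to LK meets line PL ⇒ S = (-3/5, 0)
S = P + t·(L−P) with t = -3/5, so PS:SL = t:(1−t) = -3/5:8/5

PS:SL = -3/8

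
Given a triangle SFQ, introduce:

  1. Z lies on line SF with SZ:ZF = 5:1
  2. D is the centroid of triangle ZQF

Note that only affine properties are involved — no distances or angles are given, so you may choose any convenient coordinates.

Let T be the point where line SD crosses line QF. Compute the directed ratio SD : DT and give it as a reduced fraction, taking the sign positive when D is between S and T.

SD:DT = 17

Set S = (0, 0), F = (1, 0), Q = (0, 1); any affine frame gives the same invariant.
1. Z lies on line SF with SZ:ZF = 5:1 ⇒ Z = (5/6, 0)
2. D is the centroid of triangle ZQF ⇒ D = (11/18, 1/3)
line SD meets QF at T = (11/17, 6/17)
D = S + t·(T−S) with t = 17/18, so SD:DT = 17/18:1/18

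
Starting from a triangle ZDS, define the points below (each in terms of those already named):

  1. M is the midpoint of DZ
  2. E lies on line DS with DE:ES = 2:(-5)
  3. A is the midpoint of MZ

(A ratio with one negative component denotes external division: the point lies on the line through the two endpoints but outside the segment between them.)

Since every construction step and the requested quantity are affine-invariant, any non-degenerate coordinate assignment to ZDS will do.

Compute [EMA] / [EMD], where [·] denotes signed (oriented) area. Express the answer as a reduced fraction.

Work in coordinates with Z = (0, 0), D = (1, 0), S = (0, 1).
1. M is the midpoint of DZ ⇒ M = (1/2, 0)
2. E lies on line DS with DE:ES = 2:(-5) ⇒ E = (5/3, -2/3)
3. A is the midpoint of MZ ⇒ A = (1/4, 0)
2·[EMA] = 1/6, 2·[EMD] = -1/3
[EMA]:[EMD] = 1/6:-1/3 = -1/2

[EMA]:[EMD] = -1/2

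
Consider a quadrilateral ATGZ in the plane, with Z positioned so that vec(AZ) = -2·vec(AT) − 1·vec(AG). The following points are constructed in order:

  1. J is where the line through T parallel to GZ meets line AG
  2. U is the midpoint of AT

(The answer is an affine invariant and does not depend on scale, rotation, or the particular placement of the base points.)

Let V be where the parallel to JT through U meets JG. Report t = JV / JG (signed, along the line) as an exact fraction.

Work in coordinates with A = (0, 0), T = (1, 0), G = (0, 1), Z = (-2, -1).
1. J is where the line through T parallel to GZ meets line AG ⇒ J = (0, -1)
2. U is the midpoint of AT ⇒ U = (1/2, 0)
through U parallel to JT: direction (1, 1); meets JG at V = (0, -1/2)
V = J + t·(G−J) with t = 1/4

t = 1/4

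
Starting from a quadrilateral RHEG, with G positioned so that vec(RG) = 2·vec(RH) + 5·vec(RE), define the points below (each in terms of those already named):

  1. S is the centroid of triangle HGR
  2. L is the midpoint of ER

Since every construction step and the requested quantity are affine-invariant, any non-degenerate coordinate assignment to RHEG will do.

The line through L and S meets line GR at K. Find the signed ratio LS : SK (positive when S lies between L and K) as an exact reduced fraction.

LS:SK = -8/5

Set R = (0, 0), H = (1, 0), E = (0, 1), G = (2, 5); any affine frame gives the same invariant.
1. S is the centroid of triangle HGR ⇒ S = (1, 5/3)
2. L is the midpoint of ER ⇒ L = (0, 1/2)
line LS meets GR at K = (3/8, 15/16)
S = L + t·(K−L) with t = 8/3, so LS:SK = 8/3:-5/3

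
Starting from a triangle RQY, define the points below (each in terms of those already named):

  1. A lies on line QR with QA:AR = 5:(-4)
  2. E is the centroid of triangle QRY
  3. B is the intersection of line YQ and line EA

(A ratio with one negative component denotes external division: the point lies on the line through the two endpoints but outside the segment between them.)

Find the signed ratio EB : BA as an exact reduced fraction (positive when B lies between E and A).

EB:BA = -1/15

Assign R = (0, 0), Q = (1, 0), Y = (0, 1) — the answer is frame-independent, so this choice is without loss of generality.
1. A lies on line QR with QA:AR = 5:(-4) ⇒ A = (-4, 0)
2. E is the centroid of triangle QRY ⇒ E = (1/3, 1/3)
3. B is the intersection of line YQ and line EA ⇒ B = (9/14, 5/14)
B = E + t·(A−E) with t = -1/14, so EB:BA = t:(1−t) = -1/14:15/14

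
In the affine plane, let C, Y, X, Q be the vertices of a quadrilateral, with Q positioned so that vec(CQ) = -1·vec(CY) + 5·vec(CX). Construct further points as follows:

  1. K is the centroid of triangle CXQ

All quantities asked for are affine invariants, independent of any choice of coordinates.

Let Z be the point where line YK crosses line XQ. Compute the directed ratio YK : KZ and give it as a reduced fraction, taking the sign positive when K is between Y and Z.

YK:KZ = -10

Choose coordinates C = (0, 0), Y = (1, 0), X = (0, 1), Q = (-1, 5).
1. K is the centroid of triangle CXQ ⇒ K = (-1/3, 2)
line YK meets XQ at Z = (-1/5, 9/5)
K = Y + t·(Z−Y) with t = 10/9, so YK:KZ = 10/9:-1/9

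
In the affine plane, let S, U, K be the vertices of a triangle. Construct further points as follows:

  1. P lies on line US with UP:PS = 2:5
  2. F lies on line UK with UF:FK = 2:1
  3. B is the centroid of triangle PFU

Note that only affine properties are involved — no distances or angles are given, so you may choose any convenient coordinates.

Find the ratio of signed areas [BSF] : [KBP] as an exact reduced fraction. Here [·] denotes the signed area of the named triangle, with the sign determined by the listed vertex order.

Choose coordinates S = (0, 0), U = (1, 0), K = (0, 1).
1. P lies on line US with UP:PS = 2:5 ⇒ P = (5/7, 0)
2. F lies on line UK with UF:FK = 2:1 ⇒ F = (1/3, 2/3)
3. B is the centroid of triangle PFU ⇒ B = (43/63, 2/9)
2·[BSF] = -8/21, 2·[KBP] = -8/63
[BSF]:[KBP] = -8/21:-8/63 = 3

[BSF]:[KBP] = 3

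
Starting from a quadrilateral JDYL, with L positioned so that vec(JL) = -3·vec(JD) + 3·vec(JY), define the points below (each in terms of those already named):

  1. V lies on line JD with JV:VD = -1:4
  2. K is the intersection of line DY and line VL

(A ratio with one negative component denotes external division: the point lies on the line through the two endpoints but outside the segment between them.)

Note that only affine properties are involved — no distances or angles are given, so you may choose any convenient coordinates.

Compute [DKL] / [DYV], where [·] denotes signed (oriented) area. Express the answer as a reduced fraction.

Assign J = (0, 0), D = (1, 0), Y = (0, 1), L = (-3, 3) — the answer is frame-independent, so this choice is without loss of generality.
1. V lies on line JD with JV:VD = -1:4 ⇒ V = (-1/3, 0)
2. K is the intersection of line DY and line VL ⇒ K = (-11, 12)
2·[DKL] = 12, 2·[DYV] = 4/3
[DKL]:[DYV] = 12:4/3 = 9

[DKL]:[DYV] = 9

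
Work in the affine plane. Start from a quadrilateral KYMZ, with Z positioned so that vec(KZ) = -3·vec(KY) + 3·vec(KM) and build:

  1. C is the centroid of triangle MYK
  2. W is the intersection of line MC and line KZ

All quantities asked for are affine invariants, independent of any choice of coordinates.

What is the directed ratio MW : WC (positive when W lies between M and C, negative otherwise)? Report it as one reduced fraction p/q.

Assign K = (0, 0), Y = (1, 0), M = (0, 1), Z = (-3, 3) — the answer is frame-independent, so this choice is without loss of generality.
1. C is the centroid of triangle MYK ⇒ C = (1/3, 1/3)
2. W is the intersection of line MC and line KZ ⇒ W = (1, -1)
W = M + t·(C−M) with t = 3, so MW:WC = t:(1−t) = 3:-2

MW:WC = -3/2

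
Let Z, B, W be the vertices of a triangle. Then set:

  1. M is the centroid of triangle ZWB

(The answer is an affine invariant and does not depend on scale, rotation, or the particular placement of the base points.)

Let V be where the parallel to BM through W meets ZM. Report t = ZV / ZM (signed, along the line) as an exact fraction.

Set Z = (0, 0), B = (1, 0), W = (0, 1); any affine frame gives the same invariant.
1. M is the centroid of triangle ZWB ⇒ M = (1/3, 1/3)
through W parallel to BM: direction (-2/3, 1/3); meets ZM at V = (2/3, 2/3)
V = Z + t·(M−Z) with t = 2

t = 2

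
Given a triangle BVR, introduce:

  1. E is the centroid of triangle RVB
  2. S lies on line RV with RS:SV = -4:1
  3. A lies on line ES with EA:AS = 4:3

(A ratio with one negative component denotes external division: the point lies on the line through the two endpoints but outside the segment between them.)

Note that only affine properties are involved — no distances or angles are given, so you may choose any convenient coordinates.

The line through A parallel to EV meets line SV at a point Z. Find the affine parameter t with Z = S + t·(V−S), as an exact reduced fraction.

Work in coordinates with B = (0, 0), V = (1, 0), R = (0, 1).
1. E is the centroid of triangle RVB ⇒ E = (1/3, 1/3)
2. S lies on line RV with RS:SV = -4:1 ⇒ S = (4/3, -1/3)
3. A lies on line ES with EA:AS = 4:3 ⇒ A = (19/21, -1/21)
through A parallel to EV: direction (2/3, -1/3); meets SV at Z = (25/21, -4/21)
Z = S + t·(V−S) with t = 3/7

t = 3/7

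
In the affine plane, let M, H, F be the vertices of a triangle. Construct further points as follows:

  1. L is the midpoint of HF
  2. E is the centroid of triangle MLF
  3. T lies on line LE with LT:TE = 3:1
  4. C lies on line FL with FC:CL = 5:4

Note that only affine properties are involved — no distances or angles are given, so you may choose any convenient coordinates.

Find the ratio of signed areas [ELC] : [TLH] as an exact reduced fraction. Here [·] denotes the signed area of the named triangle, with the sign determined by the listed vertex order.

[ELC]:[TLH] = -16/27

Assign M = (0, 0), H = (1, 0), F = (0, 1) — the answer is frame-independent, so this choice is without loss of generality.
1. L is the midpoint of HF ⇒ L = (1/2, 1/2)
2. E is the centroid of triangle MLF ⇒ E = (1/6, 1/2)
3. T lies on line LE with LT:TE = 3:1 ⇒ T = (1/4, 1/2)
4. C lies on line FL with FC:CL = 5:4 ⇒ C = (5/18, 13/18)
2·[ELC] = 2/27, 2·[TLH] = -1/8
[ELC]:[TLH] = 2/27:-1/8 = -16/27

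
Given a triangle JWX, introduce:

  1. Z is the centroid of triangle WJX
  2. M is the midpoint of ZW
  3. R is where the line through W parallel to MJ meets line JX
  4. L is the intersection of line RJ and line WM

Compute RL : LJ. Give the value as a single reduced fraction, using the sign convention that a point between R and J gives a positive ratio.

RL:LJ = -3/2

Choose coordinates J = (0, 0), W = (1, 0), X = (0, 1).
1. Z is the centroid of triangle WJX ⇒ Z = (1/3, 1/3)
2. M is the midpoint of ZW ⇒ M = (2/3, 1/6)
3. R is where the line through W parallel to MJ meets line JX ⇒ R = (0, -1/4)
4. L is the intersection of line RJ and line WM ⇒ L = (0, 1/2)
L = R + t·(J−R) with t = 3, so RL:LJ = t:(1−t) = 3:-2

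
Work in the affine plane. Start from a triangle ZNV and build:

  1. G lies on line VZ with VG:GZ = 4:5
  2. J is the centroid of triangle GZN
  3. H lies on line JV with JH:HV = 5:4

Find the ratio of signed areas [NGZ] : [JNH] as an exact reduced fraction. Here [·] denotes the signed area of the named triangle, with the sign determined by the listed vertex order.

Set Z = (0, 0), N = (1, 0), V = (0, 1); any affine frame gives the same invariant.
1. G lies on line VZ with VG:GZ = 4:5 ⇒ G = (0, 5/9)
2. J is the centroid of triangle GZN ⇒ J = (1/3, 5/27)
3. H lies on line JV with JH:HV = 5:4 ⇒ H = (4/27, 155/243)
2·[NGZ] = 5/9, 2·[JNH] = 65/243
[NGZ]:[JNH] = 5/9:65/243 = 27/13

[NGZ]:[JNH] = 27/13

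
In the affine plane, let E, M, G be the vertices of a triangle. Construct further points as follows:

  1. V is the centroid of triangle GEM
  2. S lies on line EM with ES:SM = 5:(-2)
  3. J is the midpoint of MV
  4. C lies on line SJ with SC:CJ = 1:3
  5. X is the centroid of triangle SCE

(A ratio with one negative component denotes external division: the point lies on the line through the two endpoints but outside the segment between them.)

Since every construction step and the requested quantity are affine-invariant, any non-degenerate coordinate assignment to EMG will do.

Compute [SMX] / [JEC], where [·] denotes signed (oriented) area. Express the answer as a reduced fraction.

Work in coordinates with E = (0, 0), M = (1, 0), G = (0, 1).
1. V is the centroid of triangle GEM ⇒ V = (1/3, 1/3)
2. S lies on line EM with ES:SM = 5:(-2) ⇒ S = (5/3, 0)
3. J is the midpoint of MV ⇒ J = (2/3, 1/6)
4. C lies on line SJ with SC:CJ = 1:3 ⇒ C = (17/12, 1/24)
5. X is the centroid of triangle SCE ⇒ X = (37/36, 1/72)
2·[SMX] = -1/108, 2·[JEC] = 5/24
[SMX]:[JEC] = -1/108:5/24 = -2/45

[SMX]:[JEC] = -2/45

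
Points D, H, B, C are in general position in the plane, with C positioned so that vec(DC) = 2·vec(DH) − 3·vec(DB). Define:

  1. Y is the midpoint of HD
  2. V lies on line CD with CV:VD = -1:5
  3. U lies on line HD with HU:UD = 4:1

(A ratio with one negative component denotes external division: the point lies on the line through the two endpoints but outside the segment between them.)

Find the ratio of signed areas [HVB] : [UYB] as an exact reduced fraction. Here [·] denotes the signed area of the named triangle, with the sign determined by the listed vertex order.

Assign D = (0, 0), H = (1, 0), B = (0, 1), C = (2, -3) — the answer is frame-independent, so this choice is without loss of generality.
1. Y is the midpoint of HD ⇒ Y = (1/2, 0)
2. V lies on line CD with CV:VD = -1:5 ⇒ V = (5/2, -15/4)
3. U lies on line HD with HU:UD = 4:1 ⇒ U = (1/5, 0)
2·[HVB] = -9/4, 2·[UYB] = 3/10
[HVB]:[UYB] = -9/4:3/10 = -15/2

[HVB]:[UYB] = -15/2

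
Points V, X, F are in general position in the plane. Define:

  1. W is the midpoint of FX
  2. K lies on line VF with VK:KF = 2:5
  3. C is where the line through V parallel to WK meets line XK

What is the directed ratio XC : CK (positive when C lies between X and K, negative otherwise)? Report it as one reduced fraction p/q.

XC:CK = 3/2

Assign V = (0, 0), X = (1, 0), F = (0, 1) — the answer is frame-independent, so this choice is without loss of generality.
1. W is the midpoint of FX ⇒ W = (1/2, 1/2)
2. K lies on line VF with VK:KF = 2:5 ⇒ K = (0, 2/7)
3. C is where the line through V parallel to WK meets line XK ⇒ C = (2/5, 6/35)
C = X + t·(K−X) with t = 3/5, so XC:CK = t:(1−t) = 3/5:2/5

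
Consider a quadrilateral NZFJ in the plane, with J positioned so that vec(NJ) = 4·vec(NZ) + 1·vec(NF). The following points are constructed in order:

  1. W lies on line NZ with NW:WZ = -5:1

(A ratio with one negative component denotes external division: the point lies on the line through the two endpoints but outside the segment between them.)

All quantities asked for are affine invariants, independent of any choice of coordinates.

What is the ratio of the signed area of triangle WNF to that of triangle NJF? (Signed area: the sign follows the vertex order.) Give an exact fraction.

Assign N = (0, 0), Z = (1, 0), F = (0, 1), J = (4, 1) — the answer is frame-independent, so this choice is without loss of generality.
1. W lies on line NZ with NW:WZ = -5:1 ⇒ W = (5/4, 0)
2·[WNF] = -5/4, 2·[NJF] = 4
[WNF]:[NJF] = -5/4:4 = -5/16

[WNF]:[NJF] = -5/16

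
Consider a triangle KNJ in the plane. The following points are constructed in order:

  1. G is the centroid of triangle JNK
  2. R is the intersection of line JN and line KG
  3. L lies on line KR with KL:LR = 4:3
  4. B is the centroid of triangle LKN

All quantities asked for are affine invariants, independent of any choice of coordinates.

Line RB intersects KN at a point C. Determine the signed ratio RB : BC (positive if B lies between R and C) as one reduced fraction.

RB:BC = 17/4

Choose coordinates K = (0, 0), N = (1, 0), J = (0, 1).
1. G is the centroid of triangle JNK ⇒ G = (1/3, 1/3)
2. R is the intersection of line JN and line KG ⇒ R = (1/2, 1/2)
3. L lies on line KR with KL:LR = 4:3 ⇒ L = (2/7, 2/7)
4. B is the centroid of triangle LKN ⇒ B = (3/7, 2/21)
line RB meets KN at C = (7/17, 0)
B = R + t·(C−R) with t = 17/21, so RB:BC = 17/21:4/21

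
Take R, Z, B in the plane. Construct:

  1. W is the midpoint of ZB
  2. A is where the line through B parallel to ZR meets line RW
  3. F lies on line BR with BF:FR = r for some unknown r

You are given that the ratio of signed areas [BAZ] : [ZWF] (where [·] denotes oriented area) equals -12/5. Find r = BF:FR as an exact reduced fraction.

r = 5

Choose coordinates R = (0, 0), Z = (1, 0), B = (0, 1).
1. W is the midpoint of ZB ⇒ W = (1/2, 1/2)
2. A is where the line through B parallel to ZR meets line RW ⇒ A = (1, 1)
3. With BF:FR = r, write λ = r/(r+1) so F = B + λ·(R−B); F is affine-linear in λ
Every point depending on F is an affine combination of F and λ-independent points, so each such coordinate is linear in λ; the λ² term in each signed area is a multiple of (R−B)×(R−B) = 0, so 2·[BAZ] and 2·[ZWF] are each linear in λ. Evaluating at λ=0 and λ=1:
  2·[BAZ] = -1,   2·[ZWF] = 1/2·λ
So [BAZ]:[ZWF] = (-1) / (1/2·λ). Setting this equal to -12/5:
  -1 = -12/5·(1/2·λ)  ⇒  λ = 5/6
Then r = λ/(1−λ) = (5/6)/(1/6) = 5. Check: with r = 5, F = (0, 1/6) and [BAZ]:[ZWF] = -12/5 as required.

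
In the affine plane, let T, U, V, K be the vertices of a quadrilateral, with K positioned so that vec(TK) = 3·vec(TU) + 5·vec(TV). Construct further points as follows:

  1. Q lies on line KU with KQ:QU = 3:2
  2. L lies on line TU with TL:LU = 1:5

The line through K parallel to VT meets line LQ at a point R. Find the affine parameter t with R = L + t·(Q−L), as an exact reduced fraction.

Assign T = (0, 0), U = (1, 0), V = (0, 1), K = (3, 5) — the answer is frame-independent, so this choice is without loss of generality.
1. Q lies on line KU with KQ:QU = 3:2 ⇒ Q = (9/5, 2)
2. L lies on line TU with TL:LU = 1:5 ⇒ L = (1/6, 0)
through K parallel to VT: direction (0, -1); meets LQ at R = (3, 170/49)
R = L + t·(Q−L) with t = 85/49

t = 85/49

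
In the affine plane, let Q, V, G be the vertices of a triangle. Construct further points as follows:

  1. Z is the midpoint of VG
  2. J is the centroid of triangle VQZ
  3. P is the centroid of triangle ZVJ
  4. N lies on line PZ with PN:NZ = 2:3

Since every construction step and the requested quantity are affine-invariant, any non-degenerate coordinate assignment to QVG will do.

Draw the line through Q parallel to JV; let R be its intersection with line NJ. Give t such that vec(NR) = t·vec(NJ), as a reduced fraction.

t = 8/3

Work in coordinates with Q = (0, 0), V = (1, 0), G = (0, 1).
1. Z is the midpoint of VG ⇒ Z = (1/2, 1/2)
2. J is the centroid of triangle VQZ ⇒ J = (1/2, 1/6)
3. P is the centroid of triangle ZVJ ⇒ P = (2/3, 2/9)
4. N lies on line PZ with PN:NZ = 2:3 ⇒ N = (3/5, 1/3)
through Q parallel to JV: direction (1/2, -1/6); meets NJ at R = (1/3, -1/9)
R = N + t·(J−N) with t = 8/3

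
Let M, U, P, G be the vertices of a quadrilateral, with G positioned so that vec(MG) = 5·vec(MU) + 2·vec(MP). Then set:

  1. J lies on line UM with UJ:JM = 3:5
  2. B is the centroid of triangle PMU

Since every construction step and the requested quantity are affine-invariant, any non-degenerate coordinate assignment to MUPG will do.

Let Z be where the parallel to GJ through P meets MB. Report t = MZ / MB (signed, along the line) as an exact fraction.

t = 105/19

Assign M = (0, 0), U = (1, 0), P = (0, 1), G = (5, 2) — the answer is frame-independent, so this choice is without loss of generality.
1. J lies on line UM with UJ:JM = 3:5 ⇒ J = (5/8, 0)
2. B is the centroid of triangle PMU ⇒ B = (1/3, 1/3)
through P parallel to GJ: direction (-35/8, -2); meets MB at Z = (35/19, 35/19)
Z = M + t·(B−M) with t = 105/19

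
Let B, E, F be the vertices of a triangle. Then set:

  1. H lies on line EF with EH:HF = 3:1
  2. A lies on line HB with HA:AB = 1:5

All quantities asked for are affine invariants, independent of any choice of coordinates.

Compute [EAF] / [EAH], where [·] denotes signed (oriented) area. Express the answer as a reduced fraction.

[EAF]:[EAH] = 4/3

Choose coordinates B = (0, 0), E = (1, 0), F = (0, 1).
1. H lies on line EF with EH:HF = 3:1 ⇒ H = (1/4, 3/4)
2. A lies on line HB with HA:AB = 1:5 ⇒ A = (5/24, 5/8)
2·[EAF] = -1/6, 2·[EAH] = -1/8
[EAF]:[EAH] = -1/6:-1/8 = 4/3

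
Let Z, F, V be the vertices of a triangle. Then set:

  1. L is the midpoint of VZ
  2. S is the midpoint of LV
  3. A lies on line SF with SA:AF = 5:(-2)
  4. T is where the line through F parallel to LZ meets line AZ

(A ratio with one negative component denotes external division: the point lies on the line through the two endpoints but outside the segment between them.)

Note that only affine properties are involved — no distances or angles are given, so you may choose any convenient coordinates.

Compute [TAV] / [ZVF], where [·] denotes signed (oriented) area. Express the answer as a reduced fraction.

[TAV]:[ZVF] = -2/3

Set Z = (0, 0), F = (1, 0), V = (0, 1); any affine frame gives the same invariant.
1. L is the midpoint of VZ ⇒ L = (0, 1/2)
2. S is the midpoint of LV ⇒ S = (0, 3/4)
3. A lies on line SF with SA:AF = 5:(-2) ⇒ A = (5/3, -1/2)
4. T is where the line through F parallel to LZ meets line AZ ⇒ T = (1, -3/10)
2·[TAV] = 2/3, 2·[ZVF] = -1
[TAV]:[ZVF] = 2/3:-1 = -2/3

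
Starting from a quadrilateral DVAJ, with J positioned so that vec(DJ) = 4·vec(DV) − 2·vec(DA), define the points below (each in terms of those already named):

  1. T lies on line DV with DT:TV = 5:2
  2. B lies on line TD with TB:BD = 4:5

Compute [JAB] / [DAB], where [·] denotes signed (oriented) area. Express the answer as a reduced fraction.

[JAB]:[DAB] = -177/25

Choose coordinates D = (0, 0), V = (1, 0), A = (0, 1), J = (4, -2).
1. T lies on line DV with DT:TV = 5:2 ⇒ T = (5/7, 0)
2. B lies on line TD with TB:BD = 4:5 ⇒ B = (25/63, 0)
2·[JAB] = 59/21, 2·[DAB] = -25/63
[JAB]:[DAB] = 59/21:-25/63 = -177/25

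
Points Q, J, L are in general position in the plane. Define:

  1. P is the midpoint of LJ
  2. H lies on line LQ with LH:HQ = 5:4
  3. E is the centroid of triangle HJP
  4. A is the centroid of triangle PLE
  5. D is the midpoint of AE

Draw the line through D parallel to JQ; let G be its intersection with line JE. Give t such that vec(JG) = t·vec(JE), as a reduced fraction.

Set Q = (0, 0), J = (1, 0), L = (0, 1); any affine frame gives the same invariant.
1. P is the midpoint of LJ ⇒ P = (1/2, 1/2)
2. H lies on line LQ with LH:HQ = 5:4 ⇒ H = (0, 4/9)
3. E is the centroid of triangle HJP ⇒ E = (1/2, 17/54)
4. A is the centroid of triangle PLE ⇒ A = (1/3, 49/81)
5. D is the midpoint of AE ⇒ D = (5/12, 149/324)
through D parallel to JQ: direction (-1, 0); meets JE at G = (55/204, 149/324)
G = J + t·(E−J) with t = 149/102

t = 149/102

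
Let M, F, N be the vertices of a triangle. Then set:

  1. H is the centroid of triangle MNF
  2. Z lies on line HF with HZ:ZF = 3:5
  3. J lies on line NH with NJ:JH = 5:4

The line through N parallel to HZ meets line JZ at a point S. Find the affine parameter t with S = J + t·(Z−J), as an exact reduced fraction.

t = -5/4

Choose coordinates M = (0, 0), F = (1, 0), N = (0, 1).
1. H is the centroid of triangle MNF ⇒ H = (1/3, 1/3)
2. Z lies on line HF with HZ:ZF = 3:5 ⇒ Z = (7/12, 5/24)
3. J lies on line NH with NJ:JH = 5:4 ⇒ J = (5/27, 17/27)
through N parallel to HZ: direction (1/4, -1/8); meets JZ at S = (-5/16, 37/32)
S = J + t·(Z−J) with t = -5/4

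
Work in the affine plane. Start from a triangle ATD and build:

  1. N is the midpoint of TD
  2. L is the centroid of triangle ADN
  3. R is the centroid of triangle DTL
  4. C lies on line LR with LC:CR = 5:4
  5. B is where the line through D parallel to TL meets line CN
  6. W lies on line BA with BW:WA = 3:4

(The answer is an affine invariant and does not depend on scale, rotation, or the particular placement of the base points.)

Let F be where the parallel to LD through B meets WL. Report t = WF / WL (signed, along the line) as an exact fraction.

t = -9/5

Work in coordinates with A = (0, 0), T = (1, 0), D = (0, 1).
1. N is the midpoint of TD ⇒ N = (1/2, 1/2)
2. L is the centroid of triangle ADN ⇒ L = (1/6, 1/2)
3. R is the centroid of triangle DTL ⇒ R = (7/18, 1/2)
4. C lies on line LR with LC:CR = 5:4 ⇒ C = (47/162, 1/2)
5. B is where the line through D parallel to TL meets line CN ⇒ B = (5/6, 1/2)
6. W lies on line BA with BW:WA = 3:4 ⇒ W = (10/21, 2/7)
through B parallel to LD: direction (-1/6, 1/2); meets WL at F = (31/30, -1/10)
F = W + t·(L−W) with t = -9/5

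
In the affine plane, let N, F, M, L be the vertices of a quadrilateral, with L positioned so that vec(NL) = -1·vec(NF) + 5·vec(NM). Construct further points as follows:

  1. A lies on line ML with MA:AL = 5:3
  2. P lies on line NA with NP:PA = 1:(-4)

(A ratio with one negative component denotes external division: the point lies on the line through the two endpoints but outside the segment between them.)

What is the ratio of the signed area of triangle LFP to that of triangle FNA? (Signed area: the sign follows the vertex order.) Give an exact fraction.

[LFP]:[FNA] = 151/84

Choose coordinates N = (0, 0), F = (1, 0), M = (0, 1), L = (-1, 5).
1. A lies on line ML with MA:AL = 5:3 ⇒ A = (-5/8, 7/2)
2. P lies on line NA with NP:PA = 1:(-4) ⇒ P = (5/24, -7/6)
2·[LFP] = -151/24, 2·[FNA] = -7/2
[LFP]:[FNA] = -151/24:-7/2 = 151/84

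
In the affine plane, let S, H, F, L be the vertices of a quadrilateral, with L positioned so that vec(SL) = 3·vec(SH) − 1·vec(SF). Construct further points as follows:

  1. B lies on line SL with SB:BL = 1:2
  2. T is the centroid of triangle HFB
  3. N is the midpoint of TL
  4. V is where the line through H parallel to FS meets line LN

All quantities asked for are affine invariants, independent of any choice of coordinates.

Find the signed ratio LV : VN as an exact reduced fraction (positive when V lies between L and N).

LV:VN = -12/5

Choose coordinates S = (0, 0), H = (1, 0), F = (0, 1), L = (3, -1).
1. B lies on line SL with SB:BL = 1:2 ⇒ B = (1, -1/3)
2. T is the centroid of triangle HFB ⇒ T = (2/3, 2/9)
3. N is the midpoint of TL ⇒ N = (11/6, -7/18)
4. V is where the line through H parallel to FS meets line LN ⇒ V = (1, 1/21)
V = L + t·(N−L) with t = 12/7, so LV:VN = t:(1−t) = 12/7:-5/7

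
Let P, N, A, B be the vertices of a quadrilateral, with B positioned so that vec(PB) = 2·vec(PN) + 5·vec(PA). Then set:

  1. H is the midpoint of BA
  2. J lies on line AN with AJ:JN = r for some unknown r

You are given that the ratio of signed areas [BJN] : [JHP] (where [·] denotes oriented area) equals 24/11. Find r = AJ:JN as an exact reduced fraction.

Set P = (0, 0), N = (1, 0), A = (0, 1), B = (2, 5); any affine frame gives the same invariant.
1. H is the midpoint of BA ⇒ H = (1, 3)
2. With AJ:JN = r, write λ = r/(r+1) so J = A + λ·(N−A); J is affine-linear in λ
Every point depending on J is an affine combination of J and λ-independent points, so each such coordinate is linear in λ; the λ² term in each signed area is a multiple of (N−A)×(N−A) = 0, so 2·[BJN] and 2·[JHP] are each linear in λ. Evaluating at λ=0 and λ=1:
  2·[BJN] = -6·λ + 6,   2·[JHP] = 4·λ − 1
So [BJN]:[JHP] = (-6·λ + 6) / (4·λ − 1). Setting this equal to 24/11:
  -6·λ + 6 = 24/11·(4·λ − 1)  ⇒  λ = 5/9
Then r = λ/(1−λ) = (5/9)/(4/9) = 5/4. Check: with r = 5/4, J = (5/9, 4/9) and [BJN]:[JHP] = 24/11 as required.

r = 5/4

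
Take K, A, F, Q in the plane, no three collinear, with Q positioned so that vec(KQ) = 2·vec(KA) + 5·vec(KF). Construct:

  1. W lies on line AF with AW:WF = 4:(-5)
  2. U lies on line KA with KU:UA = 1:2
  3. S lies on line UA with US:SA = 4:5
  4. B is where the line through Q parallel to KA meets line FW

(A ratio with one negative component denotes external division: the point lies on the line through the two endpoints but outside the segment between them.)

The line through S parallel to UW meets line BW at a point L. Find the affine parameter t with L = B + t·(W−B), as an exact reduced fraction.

Choose coordinates K = (0, 0), A = (1, 0), F = (0, 1), Q = (2, 5).
1. W lies on line AF with AW:WF = 4:(-5) ⇒ W = (5, -4)
2. U lies on line KA with KU:UA = 1:2 ⇒ U = (1/3, 0)
3. S lies on line UA with US:SA = 4:5 ⇒ S = (17/27, 0)
4. B is where the line through Q parallel to KA meets line FW ⇒ B = (-4, 5)
through S parallel to UW: direction (14/3, -4); meets BW at L = (29/9, -20/9)
L = B + t·(W−B) with t = 65/81

t = 65/81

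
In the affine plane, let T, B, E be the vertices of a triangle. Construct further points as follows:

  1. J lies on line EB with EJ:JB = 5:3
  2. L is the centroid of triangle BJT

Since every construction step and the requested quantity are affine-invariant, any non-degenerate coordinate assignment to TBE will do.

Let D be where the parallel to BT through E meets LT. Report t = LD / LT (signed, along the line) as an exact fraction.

t = -7

Choose coordinates T = (0, 0), B = (1, 0), E = (0, 1).
1. J lies on line EB with EJ:JB = 5:3 ⇒ J = (5/8, 3/8)
2. L is the centroid of triangle BJT ⇒ L = (13/24, 1/8)
through E parallel to BT: direction (-1, 0); meets LT at D = (13/3, 1)
D = L + t·(T−L) with t = -7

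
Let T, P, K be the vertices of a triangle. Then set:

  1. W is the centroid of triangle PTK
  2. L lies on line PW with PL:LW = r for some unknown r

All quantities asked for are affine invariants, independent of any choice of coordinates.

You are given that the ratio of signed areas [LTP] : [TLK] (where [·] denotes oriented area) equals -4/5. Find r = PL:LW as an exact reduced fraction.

r = -4/3

Work in coordinates with T = (0, 0), P = (1, 0), K = (0, 1).
1. W is the centroid of triangle PTK ⇒ W = (1/3, 1/3)
2. With PL:LW = r, write λ = r/(r+1) so L = P + λ·(W−P); L is affine-linear in λ
Every point depending on L is an affine combination of L and λ-independent points, so each such coordinate is linear in λ; the λ² term in each signed area is a multiple of (W−P)×(W−P) = 0, so 2·[LTP] and 2·[TLK] are each linear in λ. Evaluating at λ=0 and λ=1:
  2·[LTP] = 1/3·λ,   2·[TLK] = -2/3·λ + 1
So [LTP]:[TLK] = (1/3·λ) / (-2/3·λ + 1). Setting this equal to -4/5:
  1/3·λ = -4/5·(-2/3·λ + 1)  ⇒  λ = 4
Then r = λ/(1−λ) = (4)/(-3) = -4/3. Check: with r = -4/3, L = (-5/3, 4/3) and [LTP]:[TLK] = -4/5 as required.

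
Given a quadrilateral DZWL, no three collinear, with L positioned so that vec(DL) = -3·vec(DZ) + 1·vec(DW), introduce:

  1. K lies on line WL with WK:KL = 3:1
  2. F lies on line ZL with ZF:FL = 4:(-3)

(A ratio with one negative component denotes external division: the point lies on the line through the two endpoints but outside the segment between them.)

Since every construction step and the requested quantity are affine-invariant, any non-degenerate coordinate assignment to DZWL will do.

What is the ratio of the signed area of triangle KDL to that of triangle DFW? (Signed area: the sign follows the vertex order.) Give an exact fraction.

[KDL]:[DFW] = 1/20

Work in coordinates with D = (0, 0), Z = (1, 0), W = (0, 1), L = (-3, 1).
1. K lies on line WL with WK:KL = 3:1 ⇒ K = (-9/4, 1)
2. F lies on line ZL with ZF:FL = 4:(-3) ⇒ F = (-15, 4)
2·[KDL] = -3/4, 2·[DFW] = -15
[KDL]:[DFW] = -3/4:-15 = 1/20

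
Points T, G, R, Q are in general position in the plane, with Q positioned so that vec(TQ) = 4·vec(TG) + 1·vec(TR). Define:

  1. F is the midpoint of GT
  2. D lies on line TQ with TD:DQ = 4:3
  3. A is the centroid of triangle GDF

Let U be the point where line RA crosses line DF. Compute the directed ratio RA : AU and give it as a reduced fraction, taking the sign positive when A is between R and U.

RA:AU = -91/4

Set T = (0, 0), G = (1, 0), R = (0, 1), Q = (4, 1); any affine frame gives the same invariant.
1. F is the midpoint of GT ⇒ F = (1/2, 0)
2. D lies on line TQ with TD:DQ = 4:3 ⇒ D = (16/7, 4/7)
3. A is the centroid of triangle GDF ⇒ A = (53/42, 4/21)
line RA meets DF at U = (1537/1274, 144/637)
A = R + t·(U−R) with t = 91/87, so RA:AU = 91/87:-4/87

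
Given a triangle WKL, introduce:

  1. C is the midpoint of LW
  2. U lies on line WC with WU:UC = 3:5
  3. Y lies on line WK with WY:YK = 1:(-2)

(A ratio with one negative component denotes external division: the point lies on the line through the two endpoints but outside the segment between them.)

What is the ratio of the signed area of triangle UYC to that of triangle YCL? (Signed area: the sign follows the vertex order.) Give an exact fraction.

[UYC]:[YCL] = -5/8

Set W = (0, 0), K = (1, 0), L = (0, 1); any affine frame gives the same invariant.
1. C is the midpoint of LW ⇒ C = (0, 1/2)
2. U lies on line WC with WU:UC = 3:5 ⇒ U = (0, 3/16)
3. Y lies on line WK with WY:YK = 1:(-2) ⇒ Y = (-1, 0)
2·[UYC] = -5/16, 2·[YCL] = 1/2
[UYC]:[YCL] = -5/16:1/2 = -5/8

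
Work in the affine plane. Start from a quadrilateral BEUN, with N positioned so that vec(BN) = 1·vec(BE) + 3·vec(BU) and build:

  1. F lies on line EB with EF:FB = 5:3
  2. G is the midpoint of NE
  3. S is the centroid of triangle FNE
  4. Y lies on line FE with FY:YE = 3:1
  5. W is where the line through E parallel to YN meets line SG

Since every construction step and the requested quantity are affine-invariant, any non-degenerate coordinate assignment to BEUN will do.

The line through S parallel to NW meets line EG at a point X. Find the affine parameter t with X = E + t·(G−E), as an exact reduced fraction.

t = -4/3

Assign B = (0, 0), E = (1, 0), U = (0, 1), N = (1, 3) — the answer is frame-independent, so this choice is without loss of generality.
1. F lies on line EB with EF:FB = 5:3 ⇒ F = (3/8, 0)
2. G is the midpoint of NE ⇒ G = (1, 3/2)
3. S is the centroid of triangle FNE ⇒ S = (19/24, 1)
4. Y lies on line FE with FY:YE = 3:1 ⇒ Y = (27/32, 0)
5. W is where the line through E parallel to YN meets line SG ⇒ W = (61/56, 12/7)
through S parallel to NW: direction (5/56, -9/7); meets EG at X = (1, -2)
X = E + t·(G−E) with t = -4/3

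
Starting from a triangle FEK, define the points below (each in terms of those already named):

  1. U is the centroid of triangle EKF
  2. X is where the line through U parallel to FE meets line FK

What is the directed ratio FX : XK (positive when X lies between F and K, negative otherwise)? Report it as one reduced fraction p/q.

FX:XK = 1/2

Choose coordinates F = (0, 0), E = (1, 0), K = (0, 1).
1. U is the centroid of triangle EKF ⇒ U = (1/3, 1/3)
2. X is where the line through U parallel to FE meets line FK ⇒ X = (0, 1/3)
X = F + t·(K−F) with t = 1/3, so FX:XK = t:(1−t) = 1/3:2/3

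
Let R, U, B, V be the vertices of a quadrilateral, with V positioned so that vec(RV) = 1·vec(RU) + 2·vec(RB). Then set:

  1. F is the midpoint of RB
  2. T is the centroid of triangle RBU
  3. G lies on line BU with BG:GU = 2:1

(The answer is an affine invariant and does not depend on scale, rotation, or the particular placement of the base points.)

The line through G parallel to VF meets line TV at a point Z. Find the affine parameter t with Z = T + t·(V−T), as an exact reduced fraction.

t = -3/4

Choose coordinates R = (0, 0), U = (1, 0), B = (0, 1), V = (1, 2).
1. F is the midpoint of RB ⇒ F = (0, 1/2)
2. T is the centroid of triangle RBU ⇒ T = (1/3, 1/3)
3. G lies on line BU with BG:GU = 2:1 ⇒ G = (2/3, 1/3)
through G parallel to VF: direction (-1, -3/2); meets TV at Z = (-1/6, -11/12)
Z = T + t·(V−T) with t = -3/4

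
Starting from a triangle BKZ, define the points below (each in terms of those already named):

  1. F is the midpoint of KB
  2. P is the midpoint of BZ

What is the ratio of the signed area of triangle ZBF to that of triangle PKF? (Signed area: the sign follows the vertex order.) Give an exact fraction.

Work in coordinates with B = (0, 0), K = (1, 0), Z = (0, 1).
1. F is the midpoint of KB ⇒ F = (1/2, 0)
2. P is the midpoint of BZ ⇒ P = (0, 1/2)
2·[ZBF] = 1/2, 2·[PKF] = -1/4
[ZBF]:[PKF] = 1/2:-1/4 = -2

[ZBF]:[PKF] = -2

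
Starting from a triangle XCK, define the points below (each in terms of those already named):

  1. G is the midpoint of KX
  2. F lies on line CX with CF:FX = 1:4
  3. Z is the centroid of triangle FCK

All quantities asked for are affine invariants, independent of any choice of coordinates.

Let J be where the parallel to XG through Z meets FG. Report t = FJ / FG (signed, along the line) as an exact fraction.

Choose coordinates X = (0, 0), C = (1, 0), K = (0, 1).
1. G is the midpoint of KX ⇒ G = (0, 1/2)
2. F lies on line CX with CF:FX = 1:4 ⇒ F = (4/5, 0)
3. Z is the centroid of triangle FCK ⇒ Z = (3/5, 1/3)
through Z parallel to XG: direction (0, 1/2); meets FG at J = (3/5, 1/8)
J = F + t·(G−F) with t = 1/4

t = 1/4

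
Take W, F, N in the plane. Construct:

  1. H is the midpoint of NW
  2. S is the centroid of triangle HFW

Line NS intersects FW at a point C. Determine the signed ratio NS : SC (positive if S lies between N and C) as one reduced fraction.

Work in coordinates with W = (0, 0), F = (1, 0), N = (0, 1).
1. H is the midpoint of NW ⇒ H = (0, 1/2)
2. S is the centroid of triangle HFW ⇒ S = (1/3, 1/6)
line NS meets FW at C = (2/5, 0)
S = N + t·(C−N) with t = 5/6, so NS:SC = 5/6:1/6

NS:SC = 5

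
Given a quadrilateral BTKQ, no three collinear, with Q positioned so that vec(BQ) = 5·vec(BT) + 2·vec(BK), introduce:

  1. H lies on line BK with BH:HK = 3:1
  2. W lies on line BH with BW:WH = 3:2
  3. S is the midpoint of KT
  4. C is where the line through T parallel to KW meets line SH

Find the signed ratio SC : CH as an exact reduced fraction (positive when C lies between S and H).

SC:CH = -1/2

Work in coordinates with B = (0, 0), T = (1, 0), K = (0, 1), Q = (5, 2).
1. H lies on line BK with BH:HK = 3:1 ⇒ H = (0, 3/4)
2. W lies on line BH with BW:WH = 3:2 ⇒ W = (0, 9/20)
3. S is the midpoint of KT ⇒ S = (1/2, 1/2)
4. C is where the line through T parallel to KW meets line SH ⇒ C = (1, 1/4)
C = S + t·(H−S) with t = -1, so SC:CH = t:(1−t) = -1:2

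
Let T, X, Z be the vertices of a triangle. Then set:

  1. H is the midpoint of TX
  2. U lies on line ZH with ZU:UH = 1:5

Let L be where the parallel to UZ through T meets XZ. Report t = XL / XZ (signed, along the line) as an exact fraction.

Choose coordinates T = (0, 0), X = (1, 0), Z = (0, 1).
1. H is the midpoint of TX ⇒ H = (1/2, 0)
2. U lies on line ZH with ZU:UH = 1:5 ⇒ U = (1/12, 5/6)
through T parallel to UZ: direction (-1/12, 1/6); meets XZ at L = (-1, 2)
L = X + t·(Z−X) with t = 2

t = 2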